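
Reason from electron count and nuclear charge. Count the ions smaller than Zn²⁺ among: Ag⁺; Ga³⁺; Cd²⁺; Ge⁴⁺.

2

Electron counts and nuclear charges: Ge⁴⁺ has 28 e⁻ (Z=32), Ga³⁺ has 28 e⁻ (Z=31), Zn²⁺ has 28 e⁻ (Z=30), Cd²⁺ has 46 e⁻ (Z=48), Ag⁺ has 46 e⁻ (Z=47). Ge⁴⁺ < Ga³⁺ (both 28 e⁻, Z=32>31); Ga³⁺ < Zn²⁺ (isoelectronic, higher Z=31 is smaller); Zn²⁺ < Cd²⁺ (same group, period 4 vs 5); Cd²⁺ < Ag⁺ (isoelectronic, higher Z=48 is smaller).
Overall: Ge⁴⁺ < Ga³⁺ < Zn²⁺ < Cd²⁺ < Ag⁺. Zn²⁺ has 2 below it and 2 above. So 2 are smaller.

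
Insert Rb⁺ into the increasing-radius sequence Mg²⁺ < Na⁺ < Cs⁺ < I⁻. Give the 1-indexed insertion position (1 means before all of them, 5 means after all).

3

Electron counts and nuclear charges: Mg²⁺: 10 e⁻, Z=12, Na⁺: 10 e⁻, Z=11, Rb⁺: 36 e⁻, Z=37, Cs⁺: 54 e⁻, Z=55, I⁻: 54 e⁻, Z=53. Mg²⁺ < Na⁺ (isoelectronic, higher Z=12 is smaller); Na⁺ < Rb⁺ (same group, period 3 vs 5); Rb⁺ < Cs⁺ (same group, period 5 vs 6); Cs⁺ < I⁻ (both 54 e⁻, Z=55>53).
With Rb⁺ included the full order is Mg²⁺ < Na⁺ < Rb⁺ < Cs⁺ < I⁻, so it takes position 3.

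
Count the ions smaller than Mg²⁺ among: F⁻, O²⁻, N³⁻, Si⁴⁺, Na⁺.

1

Each ion has 10 electrons. The ranking follows nuclear charge in reverse — greater Z gives a smaller radius. Si⁴⁺ (Z=14), Mg²⁺ (Z=12), Na⁺ (Z=11), F⁻ (Z=9), O²⁻ (Z=8), N³⁻ (Z=7).
Overall: Si⁴⁺ < Mg²⁺ < Na⁺ < F⁻ < O²⁻ < N³⁻. Mg²⁺ has 1 below it and 4 above. So 1 is smaller.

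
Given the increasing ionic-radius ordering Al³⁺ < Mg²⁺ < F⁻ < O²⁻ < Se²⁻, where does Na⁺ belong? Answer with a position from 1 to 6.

3

Work out protons and electrons: Al³⁺ has 10 e⁻ (Z=13), Mg²⁺ has 10 e⁻ (Z=12), Na⁺ has 10 e⁻ (Z=11), F⁻ has 10 e⁻ (Z=9), O²⁻ has 10 e⁻ (Z=8), Se²⁻ has 36 e⁻ (Z=34). Al³⁺ < Mg²⁺ (isoelectronic, higher Z=13 is smaller); Mg²⁺ < Na⁺ (isoelectronic, higher Z=12 is smaller); Na⁺ < F⁻ (isoelectronic, higher Z=11 is smaller); F⁻ < O²⁻ (both 10 e⁻, Z=9>8); O²⁻ < Se²⁻ (same group, 2 shells fewer).
The complete sequence is Al³⁺ < Mg²⁺ < Na⁺ < F⁻ < O²⁻ < Se²⁻. Na⁺ sits at position 3.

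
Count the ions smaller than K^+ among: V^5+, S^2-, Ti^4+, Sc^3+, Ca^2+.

4

These species are isoelectronic with 18 electrons. The only difference is the number of protons: V^5+ (Z=23), Ti^4+ (Z=22), Sc^3+ (Z=21), Ca^2+ (Z=20), K^+ (Z=19), S^2- (Z=16). The strongest nuclear pull (V^5+) gives the smallest ion.
Placing each against K^+: smaller — V^5+, Ti^4+, Sc^3+, Ca^2+; larger — S^2-. That's 4.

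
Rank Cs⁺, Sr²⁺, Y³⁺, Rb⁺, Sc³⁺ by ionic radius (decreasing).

Cs⁺ > Rb⁺ > Sr²⁺ > Y³⁺ > Sc³⁺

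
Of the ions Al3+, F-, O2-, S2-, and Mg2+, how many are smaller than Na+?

2

Work out protons and electrons: Al3+ has 10 e⁻ (Z=13), Mg2+ has 10 e⁻ (Z=12), Na+ has 10 e⁻ (Z=11), F- has 10 e⁻ (Z=9), O2- has 10 e⁻ (Z=8), S2- has 18 e⁻ (Z=16). Al3+ < Mg2+ (both 10 e⁻, Z=13>12); Mg2+ < Na+ (isoelectronic, higher Z=12 is smaller); Na+ < F- (both 10 e⁻, Z=11>9); F- < O2- (isoelectronic, higher Z=9 is smaller); O2- < S2- (same group, period 2 vs 3).
Overall: Al3+ < Mg2+ < Na+ < F- < O2- < S2-. Na+ has 2 below it and 3 above. Count: 2.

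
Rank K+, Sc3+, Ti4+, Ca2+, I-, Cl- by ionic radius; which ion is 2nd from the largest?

Tabulating Z and e⁻: Ti4+ (Z=22, 18 e⁻), Sc3+ (Z=21, 18 e⁻), Ca2+ (Z=20, 18 e⁻), K+ (Z=19, 18 e⁻), Cl- (Z=17, 18 e⁻), I- (Z=53, 54 e⁻). Ti4+ < Sc3+ (both 18 e⁻, Z=22>21); Sc3+ < Ca2+ (both 18 e⁻, Z=21>20); Ca2+ < K+ (both 18 e⁻, Z=20>19); K+ < Cl- (isoelectronic, higher Z=19 is smaller); Cl- < I- (same group, period 3 vs 5).
So the order is Ti4+ < Sc3+ < Ca2+ < K+ < Cl- < I-; the 2nd-largest ion is Cl-.

Cl-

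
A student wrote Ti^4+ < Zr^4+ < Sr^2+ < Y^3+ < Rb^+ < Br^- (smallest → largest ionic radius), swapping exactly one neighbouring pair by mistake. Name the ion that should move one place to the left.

The pair Sr^2+, Y^3+ is the wrong way round — Y^3+ and Sr^2+ share 36 electrons; the higher nuclear charge on Y (Z=39) contracts it more, so Y^3+ < Sr^2+. All other adjacent pairs agree with periodic trends, so Y^3+ is the misplaced ion.

Y^3+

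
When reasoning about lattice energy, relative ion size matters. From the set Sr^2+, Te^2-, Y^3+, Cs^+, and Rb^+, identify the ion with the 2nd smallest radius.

Sr^2+

Electron counts and nuclear charges: Y^3+ (Z=39, 36 e⁻), Sr^2+ (Z=38, 36 e⁻), Rb^+ (Z=37, 36 e⁻), Cs^+ (Z=55, 54 e⁻), Te^2- (Z=52, 54 e⁻). Y^3+ < Sr^2+ (isoelectronic, higher Z=39 is smaller); Sr^2+ < Rb^+ (isoelectronic, higher Z=38 is smaller); Rb^+ < Cs^+ (same group, 1 shell fewer); Cs^+ < Te^2- (both 54 e⁻, Z=55>52).
So the order is Y^3+ < Sr^2+ < Rb^+ < Cs^+ < Te^2-; the 2nd-smallest ion is Sr^2+.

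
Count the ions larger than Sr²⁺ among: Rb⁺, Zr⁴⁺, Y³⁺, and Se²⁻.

2

These species are isoelectronic with 36 electrons. The only difference is the number of protons: Zr⁴⁺ (Z=40), Y³⁺ (Z=39), Sr²⁺ (Z=38), Rb⁺ (Z=37), Se²⁻ (Z=34). The strongest nuclear pull (Zr⁴⁺) gives the smallest ion.
Relative to Sr²⁺, the ions that are larger are Rb⁺, Se²⁻. So 2 are larger.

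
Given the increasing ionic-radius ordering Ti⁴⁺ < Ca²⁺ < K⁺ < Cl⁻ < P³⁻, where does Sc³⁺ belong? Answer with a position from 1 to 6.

2

Each ion has 18 electrons. The ranking follows nuclear charge in reverse — greater Z gives a smaller radius. Ti⁴⁺ (Z=22), Sc³⁺ (Z=21), Ca²⁺ (Z=20), K⁺ (Z=19), Cl⁻ (Z=17), P³⁻ (Z=15).
Putting Sc³⁺ in gives Ti⁴⁺ < Sc³⁺ < Ca²⁺ < K⁺ < Cl⁻ < P³⁻; it lands at slot 2.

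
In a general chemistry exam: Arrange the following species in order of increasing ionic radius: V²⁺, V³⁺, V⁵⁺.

Same element, different charge: the more highly charged cation has fewer electrons and a greater effective nuclear charge per electron, making V⁵⁺ the smallest.

V⁵⁺ < V³⁺ < V²⁺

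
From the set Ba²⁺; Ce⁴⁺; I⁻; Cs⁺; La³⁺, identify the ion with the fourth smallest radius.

Cs⁺

These species are isoelectronic with 54 electrons. The only difference is the number of protons: Ce⁴⁺ (Z=58), La³⁺ (Z=57), Ba²⁺ (Z=56), Cs⁺ (Z=55), I⁻ (Z=53). The strongest nuclear pull (Ce⁴⁺) gives the smallest ion.
Full ascending order: Ce⁴⁺ < La³⁺ < Ba²⁺ < Cs⁺ < I⁻. Counting from the smallest, position 4 is Cs⁺.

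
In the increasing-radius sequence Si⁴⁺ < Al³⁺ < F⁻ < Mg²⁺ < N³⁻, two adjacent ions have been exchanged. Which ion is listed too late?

Mg²⁺

Check each adjacent pair. F⁻ and Mg²⁺ are reversed: they are isoelectronic (10 e⁻) and Mg has more protons than F (12 vs 9), making Mg²⁺ smaller. No other neighbouring pair contradicts the periodic trends, so Mg²⁺ is the ion listed too late.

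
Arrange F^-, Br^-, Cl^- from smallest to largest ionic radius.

F^- < Cl^- < Br^-

All are in the same group with charge -1. Radius grows down the group as n (the outermost shell) increases.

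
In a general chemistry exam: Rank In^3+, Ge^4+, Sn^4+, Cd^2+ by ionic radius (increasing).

Ge^4+ < Sn^4+ < In^3+ < Cd^2+

First list Z and electron count for each: Ge^4+ has 28 e⁻ (Z=32), Sn^4+ has 46 e⁻ (Z=50), In^3+ has 46 e⁻ (Z=49), Cd^2+ has 46 e⁻ (Z=48). Ge^4+ < Sn^4+ (same group, 1 shell fewer); Sn^4+ < In^3+ (both 46 e⁻, Z=50>49); In^3+ < Cd^2+ (both 46 e⁻, Z=49>48).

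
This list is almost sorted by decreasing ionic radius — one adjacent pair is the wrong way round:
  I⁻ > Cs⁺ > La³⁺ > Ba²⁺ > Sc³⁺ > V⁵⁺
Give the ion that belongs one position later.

La³⁺

Scanning neighbour by neighbour, only La³⁺/Ba²⁺ violates a trend: they are isoelectronic (54 e⁻) and La has more protons than Ba (57 vs 56), making La³⁺ smaller. That makes La³⁺ the one sitting a position early relative to where it belongs.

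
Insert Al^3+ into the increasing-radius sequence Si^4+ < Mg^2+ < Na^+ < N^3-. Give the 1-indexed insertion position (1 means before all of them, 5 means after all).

2

Isoelectronic series (10 e⁻ each). Size is set by nuclear charge: more protons means a smaller ion. Si^4+ (Z=14), Al^3+ (Z=13), Mg^2+ (Z=12), Na^+ (Z=11), N^3- (Z=7).
With Al^3+ included the full order is Si^4+ < Al^3+ < Mg^2+ < Na^+ < N^3-, so it takes position 2.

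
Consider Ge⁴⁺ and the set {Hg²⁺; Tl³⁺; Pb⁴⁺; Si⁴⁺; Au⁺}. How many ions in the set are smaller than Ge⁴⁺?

1

Work out protons and electrons: Si⁴⁺ (Z=14, 10 e⁻), Ge⁴⁺ (Z=32, 28 e⁻), Pb⁴⁺ (Z=82, 78 e⁻), Tl³⁺ (Z=81, 78 e⁻), Hg²⁺ (Z=80, 78 e⁻), Au⁺ (Z=79, 78 e⁻). Si⁴⁺ < Ge⁴⁺ (same group, period 3 vs 4); Ge⁴⁺ < Pb⁴⁺ (same group, 2 shells fewer); Pb⁴⁺ < Tl³⁺ (both 78 e⁻, Z=82>81); Tl³⁺ < Hg²⁺ (isoelectronic, higher Z=81 is smaller); Hg²⁺ < Au⁺ (isoelectronic, higher Z=80 is smaller).
Overall: Si⁴⁺ < Ge⁴⁺ < Pb⁴⁺ < Tl³⁺ < Hg²⁺ < Au⁺. Ge⁴⁺ has 1 below it and 4 above. So 1 is smaller.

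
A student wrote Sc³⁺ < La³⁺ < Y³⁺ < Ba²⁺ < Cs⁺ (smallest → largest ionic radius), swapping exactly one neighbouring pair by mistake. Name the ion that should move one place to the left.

Y³⁺

Check each adjacent pair. La³⁺ and Y³⁺ are reversed: same group and charge — period 5 sits above period 6, so Y³⁺ is smaller. No other neighbouring pair contradicts the periodic trends, so Y³⁺ is the ion listed too late.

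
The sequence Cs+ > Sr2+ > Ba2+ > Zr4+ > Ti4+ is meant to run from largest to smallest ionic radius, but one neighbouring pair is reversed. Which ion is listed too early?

Scanning neighbour by neighbour, only Sr2+/Ba2+ violates a trend: same group and charge — period 5 sits above period 6, so Sr2+ is smaller. That makes Sr2+ the one sitting a position early relative to where it belongs.

Sr2+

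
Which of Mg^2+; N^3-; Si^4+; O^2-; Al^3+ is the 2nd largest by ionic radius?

Isoelectronic series (10 e⁻ each). Size is set by nuclear charge: more protons means a smaller ion. Si^4+ (Z=14), Al^3+ (Z=13), Mg^2+ (Z=12), O^2- (Z=8), N^3- (Z=7).
So the order is Si^4+ < Al^3+ < Mg^2+ < O^2- < N^3-; the 2nd-largest ion is O^2-.

O^2-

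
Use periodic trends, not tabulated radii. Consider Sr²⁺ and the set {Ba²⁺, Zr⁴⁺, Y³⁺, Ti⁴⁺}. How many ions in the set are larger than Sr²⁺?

Ti⁴⁺ (Z=22, 18 e⁻), Zr⁴⁺ (Z=40, 36 e⁻), Y³⁺ (Z=39, 36 e⁻), Sr²⁺ (Z=38, 36 e⁻), Ba²⁺ (Z=56, 54 e⁻). Ti⁴⁺ < Zr⁴⁺ (same group, period 4 vs 5); Zr⁴⁺ < Y³⁺ (isoelectronic, higher Z=40 is smaller); Y³⁺ < Sr²⁺ (both 36 e⁻, Z=39>38); Sr²⁺ < Ba²⁺ (same group, 1 shell fewer).
Overall: Ti⁴⁺ < Zr⁴⁺ < Y³⁺ < Sr²⁺ < Ba²⁺. Sr²⁺ has 3 below it and 1 above. Count: 1.

1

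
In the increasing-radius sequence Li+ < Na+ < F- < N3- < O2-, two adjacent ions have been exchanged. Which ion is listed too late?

Scanning neighbour by neighbour, only N3-/O2- violates a trend: both have 10 electrons but Z(O)=8 > Z(N)=7, so O2- should be the smaller of the two. That makes O2- the one sitting a position late relative to where it belongs.

O2-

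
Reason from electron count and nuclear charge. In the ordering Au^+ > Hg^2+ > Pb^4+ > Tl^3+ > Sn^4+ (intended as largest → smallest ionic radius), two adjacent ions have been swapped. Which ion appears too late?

Tl^3+

Check each adjacent pair. Pb^4+ and Tl^3+ are reversed: they are isoelectronic (78 e⁻) and Pb has more protons than Tl (82 vs 81), making Pb^4+ smaller. No other neighbouring pair contradicts the periodic trends, so Tl^3+ is the ion listed too late.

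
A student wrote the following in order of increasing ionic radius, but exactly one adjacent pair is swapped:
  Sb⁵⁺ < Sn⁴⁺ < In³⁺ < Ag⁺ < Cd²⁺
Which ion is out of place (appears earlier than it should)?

Compare adjacent ions: Cd²⁺ and Ag⁺ share 46 electrons; the higher nuclear charge on Cd (Z=48) contracts it more, so Cd²⁺ < Ag⁺ — yet in this increasing list Ag⁺ sits before Cd²⁺. Nothing else is reversed, so Ag⁺ should move one place to the right.

Ag⁺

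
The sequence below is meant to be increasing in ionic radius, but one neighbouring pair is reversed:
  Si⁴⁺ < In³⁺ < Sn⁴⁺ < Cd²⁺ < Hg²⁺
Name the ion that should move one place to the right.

In³⁺

Check each adjacent pair. In³⁺ and Sn⁴⁺ are reversed: Sn⁴⁺ and In³⁺ share 46 electrons; the higher nuclear charge on Sn (Z=50) contracts it more, so Sn⁴⁺ < In³⁺. No other neighbouring pair contradicts the periodic trends, so In³⁺ is the ion listed too early.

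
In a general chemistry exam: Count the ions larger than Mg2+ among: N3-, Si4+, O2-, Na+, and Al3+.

3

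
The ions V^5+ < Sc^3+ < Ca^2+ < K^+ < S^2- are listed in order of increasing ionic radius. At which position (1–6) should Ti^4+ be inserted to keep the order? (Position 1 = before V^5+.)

2

Each ion has 18 electrons. The ranking follows nuclear charge in reverse — greater Z gives a smaller radius. V^5+ (Z=23), Ti^4+ (Z=22), Sc^3+ (Z=21), Ca^2+ (Z=20), K^+ (Z=19), S^2- (Z=16).
Merged order: V^5+ < Ti^4+ < Sc^3+ < Ca^2+ < K^+ < S^2- — Ti^4+ is number 2.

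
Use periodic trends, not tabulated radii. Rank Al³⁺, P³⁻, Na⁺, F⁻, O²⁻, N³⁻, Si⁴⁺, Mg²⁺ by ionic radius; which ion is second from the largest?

Work out protons and electrons: Si⁴⁺ (Z=14, 10 e⁻), Al³⁺ (Z=13, 10 e⁻), Mg²⁺ (Z=12, 10 e⁻), Na⁺ (Z=11, 10 e⁻), F⁻ (Z=9, 10 e⁻), O²⁻ (Z=8, 10 e⁻), N³⁻ (Z=7, 10 e⁻), P³⁻ (Z=15, 18 e⁻). Si⁴⁺ < Al³⁺ (both 10 e⁻, Z=14>13); Al³⁺ < Mg²⁺ (isoelectronic, higher Z=13 is smaller); Mg²⁺ < Na⁺ (both 10 e⁻, Z=12>11); Na⁺ < F⁻ (isoelectronic, higher Z=11 is smaller); F⁻ < O²⁻ (isoelectronic, higher Z=9 is smaller); O²⁻ < N³⁻ (isoelectronic, higher Z=8 is smaller); N³⁻ < P³⁻ (same group, 1 shell fewer).
Ordering: Si⁴⁺ < Al³⁺ < Mg²⁺ < Na⁺ < F⁻ < O²⁻ < N³⁻ < P³⁻. The second largest is N³⁻.

N³⁻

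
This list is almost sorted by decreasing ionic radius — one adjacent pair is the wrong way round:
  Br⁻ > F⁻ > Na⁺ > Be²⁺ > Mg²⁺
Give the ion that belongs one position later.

Be²⁺

Check each adjacent pair. Be²⁺ and Mg²⁺ are reversed: Be²⁺ and Mg²⁺ are in one column with the same charge; the lighter period-2 ion has one fewer shell and is smaller. No other neighbouring pair contradicts the periodic trends, so Be²⁺ is the ion listed too early.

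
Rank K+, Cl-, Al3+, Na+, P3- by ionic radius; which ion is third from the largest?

K+

First list Z and electron count for each: Al3+ has 10 e⁻ (Z=13), Na+ has 10 e⁻ (Z=11), K+ has 18 e⁻ (Z=19), Cl- has 18 e⁻ (Z=17), P3- has 18 e⁻ (Z=15). Al3+ < Na+ (isoelectronic, higher Z=13 is smaller); Na+ < K+ (same group, 1 shell fewer); K+ < Cl- (both 18 e⁻, Z=19>17); Cl- < P3- (isoelectronic, higher Z=17 is smaller).
So the order is Al3+ < Na+ < K+ < Cl- < P3-; the 3rd-largest ion is K+.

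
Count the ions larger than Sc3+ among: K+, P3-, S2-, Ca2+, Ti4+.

Isoelectronic series (18 e⁻ each). Size is set by nuclear charge: more protons means a smaller ion. Ti4+ (Z=22), Sc3+ (Z=21), Ca2+ (Z=20), K+ (Z=19), S2- (Z=16), P3- (Z=15).
Placing each against Sc3+: smaller — Ti4+; larger — Ca2+, K+, S2-, P3-. Count: 4.

4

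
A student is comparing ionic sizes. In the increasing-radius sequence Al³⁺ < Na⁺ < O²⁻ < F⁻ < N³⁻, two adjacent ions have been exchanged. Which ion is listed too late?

Compare adjacent ions: they are isoelectronic (10 e⁻) and F has more protons than O (9 vs 8), making F⁻ smaller — yet in this increasing list O²⁻ sits before F⁻. Nothing else is reversed, so F⁻ should move one place to the left.

F⁻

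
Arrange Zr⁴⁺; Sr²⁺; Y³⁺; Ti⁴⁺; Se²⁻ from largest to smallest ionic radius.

Work out protons and electrons: Ti⁴⁺ (Z=22, 18 e⁻), Zr⁴⁺ (Z=40, 36 e⁻), Y³⁺ (Z=39, 36 e⁻), Sr²⁺ (Z=38, 36 e⁻), Se²⁻ (Z=34, 36 e⁻). Ti⁴⁺ < Zr⁴⁺ (same group, 1 shell fewer); Zr⁴⁺ < Y³⁺ (both 36 e⁻, Z=40>39); Y³⁺ < Sr²⁺ (isoelectronic, higher Z=39 is smaller); Sr²⁺ < Se²⁻ (both 36 e⁻, Z=38>34).

Se²⁻ > Sr²⁺ > Y³⁺ > Zr⁴⁺ > Ti⁴⁺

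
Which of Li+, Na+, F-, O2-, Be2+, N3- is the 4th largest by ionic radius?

Tabulating Z and e⁻: Be2+: 2 e⁻, Z=4, Li+: 2 e⁻, Z=3, Na+: 10 e⁻, Z=11, F-: 10 e⁻, Z=9, O2-: 10 e⁻, Z=8, N3-: 10 e⁻, Z=7. Be2+ < Li+ (both 2 e⁻, Z=4>3); Li+ < Na+ (same group, period 2 vs 3); Na+ < F- (both 10 e⁻, Z=11>9); F- < O2- (both 10 e⁻, Z=9>8); O2- < N3- (isoelectronic, higher Z=8 is smaller).
Full ascending order: Be2+ < Li+ < Na+ < F- < O2- < N3-. Counting from the largest, position 4 is Na+.

Na+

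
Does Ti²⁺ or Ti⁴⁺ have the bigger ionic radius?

Ti²⁺

Same element, different charge: the more highly charged cation has fewer electrons and a greater effective nuclear charge per electron, making Ti⁴⁺ the smallest.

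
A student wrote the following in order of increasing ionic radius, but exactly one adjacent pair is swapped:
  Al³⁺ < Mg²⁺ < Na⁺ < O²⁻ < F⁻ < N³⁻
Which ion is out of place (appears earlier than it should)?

O²⁻

Check each adjacent pair. O²⁻ and F⁻ are reversed: they are isoelectronic (10 e⁻) and F has more protons than O (9 vs 8), making F⁻ smaller. No other neighbouring pair contradicts the periodic trends, so O²⁻ is the ion listed too early.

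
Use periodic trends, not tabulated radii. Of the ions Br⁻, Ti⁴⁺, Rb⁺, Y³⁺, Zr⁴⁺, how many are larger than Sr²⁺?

Ti⁴⁺: 18 e⁻, Z=22, Zr⁴⁺: 36 e⁻, Z=40, Y³⁺: 36 e⁻, Z=39, Sr²⁺: 36 e⁻, Z=38, Rb⁺: 36 e⁻, Z=37, Br⁻: 36 e⁻, Z=35. Ti⁴⁺ < Zr⁴⁺ (same group, period 4 vs 5); Zr⁴⁺ < Y³⁺ (isoelectronic, higher Z=40 is smaller); Y³⁺ < Sr²⁺ (isoelectronic, higher Z=39 is smaller); Sr²⁺ < Rb⁺ (isoelectronic, higher Z=38 is smaller); Rb⁺ < Br⁻ (both 36 e⁻, Z=37>35).
Relative to Sr²⁺, the ions that are larger are Rb⁺, Br⁻. So 2 are larger.

2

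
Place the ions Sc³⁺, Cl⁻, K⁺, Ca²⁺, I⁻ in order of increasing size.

Sc³⁺ < Ca²⁺ < K⁺ < Cl⁻ < I⁻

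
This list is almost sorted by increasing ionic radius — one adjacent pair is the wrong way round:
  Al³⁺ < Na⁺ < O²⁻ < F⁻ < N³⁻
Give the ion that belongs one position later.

O²⁻

Scanning neighbour by neighbour, only O²⁻/F⁻ violates a trend: they are isoelectronic (10 e⁻) and F has more protons than O (9 vs 8), making F⁻ smaller. That makes O²⁻ the one sitting a position early relative to where it belongs.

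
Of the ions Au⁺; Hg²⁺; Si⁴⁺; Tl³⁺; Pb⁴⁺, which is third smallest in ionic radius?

Tabulating Z and e⁻: Si⁴⁺ (Z=14, 10 e⁻), Pb⁴⁺ (Z=82, 78 e⁻), Tl³⁺ (Z=81, 78 e⁻), Hg²⁺ (Z=80, 78 e⁻), Au⁺ (Z=79, 78 e⁻). Si⁴⁺ < Pb⁴⁺ (same group, 3 shells fewer); Pb⁴⁺ < Tl³⁺ (both 78 e⁻, Z=82>81); Tl³⁺ < Hg²⁺ (both 78 e⁻, Z=81>80); Hg²⁺ < Au⁺ (isoelectronic, higher Z=80 is smaller).
Ordering: Si⁴⁺ < Pb⁴⁺ < Tl³⁺ < Hg²⁺ < Au⁺. The third smallest is Tl³⁺.

Tl³⁺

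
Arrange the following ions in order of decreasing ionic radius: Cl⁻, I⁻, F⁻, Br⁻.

I⁻ > Br⁻ > Cl⁻ > F⁻

Same group, same charge. Going down the group adds an extra shell of electrons, so the ion gets larger: F⁻ is highest in the group and smallest.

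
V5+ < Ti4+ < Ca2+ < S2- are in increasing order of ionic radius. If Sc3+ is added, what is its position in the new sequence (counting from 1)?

3

Isoelectronic series (18 e⁻ each). Size is set by nuclear charge: more protons means a smaller ion. V5+ (Z=23), Ti4+ (Z=22), Sc3+ (Z=21), Ca2+ (Z=20), S2- (Z=16).
The complete sequence is V5+ < Ti4+ < Sc3+ < Ca2+ < S2-. Sc3+ sits at position 3.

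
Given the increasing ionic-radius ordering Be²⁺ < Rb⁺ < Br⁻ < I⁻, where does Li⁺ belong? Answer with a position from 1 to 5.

2

First list Z and electron count for each: Be²⁺ (Z=4, 2 e⁻), Li⁺ (Z=3, 2 e⁻), Rb⁺ (Z=37, 36 e⁻), Br⁻ (Z=35, 36 e⁻), I⁻ (Z=53, 54 e⁻). Be²⁺ < Li⁺ (both 2 e⁻, Z=4>3); Li⁺ < Rb⁺ (same group, period 2 vs 5); Rb⁺ < Br⁻ (isoelectronic, higher Z=37 is smaller); Br⁻ < I⁻ (same group, 1 shell fewer).
With Li⁺ included the full order is Be²⁺ < Li⁺ < Rb⁺ < Br⁻ < I⁻, so it takes position 2.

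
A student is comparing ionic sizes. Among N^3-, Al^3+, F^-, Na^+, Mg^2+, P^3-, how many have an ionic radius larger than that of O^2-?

Work out protons and electrons: Al^3+: 10 e⁻, Z=13, Mg^2+: 10 e⁻, Z=12, Na^+: 10 e⁻, Z=11, F^-: 10 e⁻, Z=9, O^2-: 10 e⁻, Z=8, N^3-: 10 e⁻, Z=7, P^3-: 18 e⁻, Z=15. Al^3+ < Mg^2+ (both 10 e⁻, Z=13>12); Mg^2+ < Na^+ (both 10 e⁻, Z=12>11); Na^+ < F^- (both 10 e⁻, Z=11>9); F^- < O^2- (isoelectronic, higher Z=9 is smaller); O^2- < N^3- (both 10 e⁻, Z=8>7); N^3- < P^3- (same group, period 2 vs 3).
Overall: Al^3+ < Mg^2+ < Na^+ < F^- < O^2- < N^3- < P^3-. O^2- has 4 below it and 2 above. Count: 2.

2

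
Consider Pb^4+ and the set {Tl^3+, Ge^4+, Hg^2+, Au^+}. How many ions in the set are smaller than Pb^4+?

Ge^4+ has 28 e⁻ (Z=32), Pb^4+ has 78 e⁻ (Z=82), Tl^3+ has 78 e⁻ (Z=81), Hg^2+ has 78 e⁻ (Z=80), Au^+ has 78 e⁻ (Z=79). Ge^4+ < Pb^4+ (same group, 2 shells fewer); Pb^4+ < Tl^3+ (both 78 e⁻, Z=82>81); Tl^3+ < Hg^2+ (isoelectronic, higher Z=81 is smaller); Hg^2+ < Au^+ (isoelectronic, higher Z=80 is smaller).
Placing each against Pb^4+: smaller — Ge^4+; larger — Tl^3+, Hg^2+, Au^+. Count: 1.

1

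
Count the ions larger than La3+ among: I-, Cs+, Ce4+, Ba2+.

Isoelectronic series (54 e⁻ each). Size is set by nuclear charge: more protons means a smaller ion. Ce4+ (Z=58), La3+ (Z=57), Ba2+ (Z=56), Cs+ (Z=55), I- (Z=53).
Ordering all of them (including La3+) by radius gives Ce4+ < La3+ < Ba2+ < Cs+ < I-. So 3 are larger.

3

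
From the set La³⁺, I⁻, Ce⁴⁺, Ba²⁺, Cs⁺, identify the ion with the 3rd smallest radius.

Ba²⁺

All of these have 54 electrons (isoelectronic). With the same electron cloud, the ion with the most protons pulls it in tightest. Nuclear charges: Ce⁴⁺ (Z=58), La³⁺ (Z=57), Ba²⁺ (Z=56), Cs⁺ (Z=55), I⁻ (Z=53). Highest Z is smallest.
So the order is Ce⁴⁺ < La³⁺ < Ba²⁺ < Cs⁺ < I⁻; the 3rd-smallest ion is Ba²⁺.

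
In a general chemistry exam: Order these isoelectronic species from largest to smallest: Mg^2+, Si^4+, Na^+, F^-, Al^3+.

F^- > Na^+ > Mg^2+ > Al^3+ > Si^4+

These species are isoelectronic with 10 electrons. The only difference is the number of protons: Si^4+ (Z=14), Al^3+ (Z=13), Mg^2+ (Z=12), Na^+ (Z=11), F^- (Z=9). The strongest nuclear pull (Si^4+) gives the smallest ion.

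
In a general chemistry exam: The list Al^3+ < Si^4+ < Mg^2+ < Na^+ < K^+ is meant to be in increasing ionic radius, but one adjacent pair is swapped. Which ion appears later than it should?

Si^4+

Compare adjacent ions: Si^4+ and Al^3+ share 10 electrons; the higher nuclear charge on Si (Z=14) contracts it more, so Si^4+ < Al^3+ — yet in this increasing list Al^3+ sits before Si^4+. Nothing else is reversed, so Si^4+ should move one place to the left.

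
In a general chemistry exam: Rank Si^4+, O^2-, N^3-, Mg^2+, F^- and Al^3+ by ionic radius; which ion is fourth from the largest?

These species are isoelectronic with 10 electrons. The only difference is the number of protons: Si^4+ (Z=14), Al^3+ (Z=13), Mg^2+ (Z=12), F^- (Z=9), O^2- (Z=8), N^3- (Z=7). The strongest nuclear pull (Si^4+) gives the smallest ion.
Full ascending order: Si^4+ < Al^3+ < Mg^2+ < F^- < O^2- < N^3-. Counting from the largest, position 4 is Mg^2+.

Mg^2+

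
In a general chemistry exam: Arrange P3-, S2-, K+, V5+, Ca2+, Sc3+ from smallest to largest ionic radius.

V5+ < Sc3+ < Ca2+ < K+ < S2- < P3-

These species are isoelectronic with 18 electrons. The only difference is the number of protons: V5+ (Z=23), Sc3+ (Z=21), Ca2+ (Z=20), K+ (Z=19), S2- (Z=16), P3- (Z=15). The strongest nuclear pull (V5+) gives the smallest ion.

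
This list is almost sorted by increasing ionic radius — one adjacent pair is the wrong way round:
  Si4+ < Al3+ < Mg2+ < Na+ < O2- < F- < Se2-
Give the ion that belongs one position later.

O2-

Scanning neighbour by neighbour, only O2-/F- violates a trend: both have 10 electrons but Z(F)=9 > Z(O)=8, so F- should be the smaller of the two. That makes O2- the one sitting a position early relative to where it belongs.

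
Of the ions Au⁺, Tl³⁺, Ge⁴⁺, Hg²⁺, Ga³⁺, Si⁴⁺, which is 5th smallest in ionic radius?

Hg²⁺

Work out protons and electrons: Si⁴⁺ has 10 e⁻ (Z=14), Ge⁴⁺ has 28 e⁻ (Z=32), Ga³⁺ has 28 e⁻ (Z=31), Tl³⁺ has 78 e⁻ (Z=81), Hg²⁺ has 78 e⁻ (Z=80), Au⁺ has 78 e⁻ (Z=79). Si⁴⁺ < Ge⁴⁺ (same group, 1 shell fewer); Ge⁴⁺ < Ga³⁺ (isoelectronic, higher Z=32 is smaller); Ga³⁺ < Tl³⁺ (same group, 2 shells fewer); Tl³⁺ < Hg²⁺ (both 78 e⁻, Z=81>80); Hg²⁺ < Au⁺ (both 78 e⁻, Z=80>79).
Ordering: Si⁴⁺ < Ge⁴⁺ < Ga³⁺ < Tl³⁺ < Hg²⁺ < Au⁺. The 5th smallest is Hg²⁺.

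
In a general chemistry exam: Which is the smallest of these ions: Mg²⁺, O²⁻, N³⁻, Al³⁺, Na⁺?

Isoelectronic series (10 e⁻ each). Size is set by nuclear charge: more protons means a smaller ion. Al³⁺ (Z=13), Mg²⁺ (Z=12), Na⁺ (Z=11), O²⁻ (Z=8), N³⁻ (Z=7).

Al³⁺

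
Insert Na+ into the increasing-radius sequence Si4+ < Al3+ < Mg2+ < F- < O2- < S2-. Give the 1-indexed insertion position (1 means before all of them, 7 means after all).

First list Z and electron count for each: Si4+ has 10 e⁻ (Z=14), Al3+ has 10 e⁻ (Z=13), Mg2+ has 10 e⁻ (Z=12), Na+ has 10 e⁻ (Z=11), F- has 10 e⁻ (Z=9), O2- has 10 e⁻ (Z=8), S2- has 18 e⁻ (Z=16). Si4+ < Al3+ (isoelectronic, higher Z=14 is smaller); Al3+ < Mg2+ (isoelectronic, higher Z=13 is smaller); Mg2+ < Na+ (isoelectronic, higher Z=12 is smaller); Na+ < F- (both 10 e⁻, Z=11>9); F- < O2- (both 10 e⁻, Z=9>8); O2- < S2- (same group, period 2 vs 3).
Merged order: Si4+ < Al3+ < Mg2+ < Na+ < F- < O2- < S2- — Na+ is number 4.

4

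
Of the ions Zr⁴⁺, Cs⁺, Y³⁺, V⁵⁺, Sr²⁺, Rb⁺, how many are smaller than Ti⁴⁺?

1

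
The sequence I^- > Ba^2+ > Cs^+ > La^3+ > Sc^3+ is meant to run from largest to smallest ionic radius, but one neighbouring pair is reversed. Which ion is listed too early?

Ba^2+

Check each adjacent pair. Ba^2+ and Cs^+ are reversed: Ba^2+ and Cs^+ share 54 electrons; the higher nuclear charge on Ba (Z=56) contracts it more, so Ba^2+ < Cs^+. No other neighbouring pair contradicts the periodic trends, so Ba^2+ is the ion listed too early.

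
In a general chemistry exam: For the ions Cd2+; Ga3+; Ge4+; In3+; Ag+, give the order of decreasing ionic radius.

Ag+ > Cd2+ > In3+ > Ga3+ > Ge4+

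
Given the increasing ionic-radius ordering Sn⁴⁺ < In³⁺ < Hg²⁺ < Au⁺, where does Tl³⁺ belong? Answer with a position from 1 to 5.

3

Electron counts and nuclear charges: Sn⁴⁺ (Z=50, 46 e⁻), In³⁺ (Z=49, 46 e⁻), Tl³⁺ (Z=81, 78 e⁻), Hg²⁺ (Z=80, 78 e⁻), Au⁺ (Z=79, 78 e⁻). Sn⁴⁺ < In³⁺ (isoelectronic, higher Z=50 is smaller); In³⁺ < Tl³⁺ (same group, 1 shell fewer); Tl³⁺ < Hg²⁺ (both 78 e⁻, Z=81>80); Hg²⁺ < Au⁺ (both 78 e⁻, Z=80>79).
Putting Tl³⁺ in gives Sn⁴⁺ < In³⁺ < Tl³⁺ < Hg²⁺ < Au⁺; it lands at slot 3.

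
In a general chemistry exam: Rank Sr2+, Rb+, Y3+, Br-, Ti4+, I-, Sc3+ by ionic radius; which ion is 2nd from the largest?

First list Z and electron count for each: Ti4+ has 18 e⁻ (Z=22), Sc3+ has 18 e⁻ (Z=21), Y3+ has 36 e⁻ (Z=39), Sr2+ has 36 e⁻ (Z=38), Rb+ has 36 e⁻ (Z=37), Br- has 36 e⁻ (Z=35), I- has 54 e⁻ (Z=53). Ti4+ < Sc3+ (isoelectronic, higher Z=22 is smaller); Sc3+ < Y3+ (same group, 1 shell fewer); Y3+ < Sr2+ (isoelectronic, higher Z=39 is smaller); Sr2+ < Rb+ (both 36 e⁻, Z=38>37); Rb+ < Br- (both 36 e⁻, Z=37>35); Br- < I- (same group, period 4 vs 5).
Full ascending order: Ti4+ < Sc3+ < Y3+ < Sr2+ < Rb+ < Br- < I-. Counting from the largest, position 2 is Br-.

Br-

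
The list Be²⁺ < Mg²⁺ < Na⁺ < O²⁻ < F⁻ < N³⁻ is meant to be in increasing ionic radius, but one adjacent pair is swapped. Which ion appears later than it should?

F⁻

Check each adjacent pair. O²⁻ and F⁻ are reversed: F⁻ and O²⁻ share 10 electrons; the higher nuclear charge on F (Z=9) contracts it more, so F⁻ < O²⁻. No other neighbouring pair contradicts the periodic trends, so F⁻ is the ion listed too late.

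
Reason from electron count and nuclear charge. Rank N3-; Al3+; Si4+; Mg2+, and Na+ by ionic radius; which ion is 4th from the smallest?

Na+

These species are isoelectronic with 10 electrons. The only difference is the number of protons: Si4+ (Z=14), Al3+ (Z=13), Mg2+ (Z=12), Na+ (Z=11), N3- (Z=7). The strongest nuclear pull (Si4+) gives the smallest ion.
Full ascending order: Si4+ < Al3+ < Mg2+ < Na+ < N3-. Counting from the smallest, position 4 is Na+.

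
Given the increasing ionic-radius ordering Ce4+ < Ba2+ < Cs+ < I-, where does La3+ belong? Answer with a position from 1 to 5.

Isoelectronic series (54 e⁻ each). Size is set by nuclear charge: more protons means a smaller ion. Ce4+ (Z=58), La3+ (Z=57), Ba2+ (Z=56), Cs+ (Z=55), I- (Z=53).
Merged order: Ce4+ < La3+ < Ba2+ < Cs+ < I- — La3+ is number 2.

2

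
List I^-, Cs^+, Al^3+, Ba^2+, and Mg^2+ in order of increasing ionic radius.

Al^3+ < Mg^2+ < Ba^2+ < Cs^+ < I^-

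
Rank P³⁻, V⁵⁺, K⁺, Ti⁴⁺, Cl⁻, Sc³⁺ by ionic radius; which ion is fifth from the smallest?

Cl⁻

Isoelectronic series (18 e⁻ each). Size is set by nuclear charge: more protons means a smaller ion. V⁵⁺ (Z=23), Ti⁴⁺ (Z=22), Sc³⁺ (Z=21), K⁺ (Z=19), Cl⁻ (Z=17), P³⁻ (Z=15).
Ordering: V⁵⁺ < Ti⁴⁺ < Sc³⁺ < K⁺ < Cl⁻ < P³⁻. The fifth smallest is Cl⁻.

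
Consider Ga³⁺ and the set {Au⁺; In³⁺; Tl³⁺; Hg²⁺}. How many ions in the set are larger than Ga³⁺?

First list Z and electron count for each: Ga³⁺ (Z=31, 28 e⁻), In³⁺ (Z=49, 46 e⁻), Tl³⁺ (Z=81, 78 e⁻), Hg²⁺ (Z=80, 78 e⁻), Au⁺ (Z=79, 78 e⁻). Ga³⁺ < In³⁺ (same group, period 4 vs 5); In³⁺ < Tl³⁺ (same group, period 5 vs 6); Tl³⁺ < Hg²⁺ (isoelectronic, higher Z=81 is smaller); Hg²⁺ < Au⁺ (isoelectronic, higher Z=80 is smaller).
Ordering all of them (including Ga³⁺) by radius gives Ga³⁺ < In³⁺ < Tl³⁺ < Hg²⁺ < Au⁺. Count: 4.

4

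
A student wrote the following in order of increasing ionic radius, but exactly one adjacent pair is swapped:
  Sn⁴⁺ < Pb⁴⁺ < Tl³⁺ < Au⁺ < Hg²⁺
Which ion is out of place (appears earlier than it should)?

The pair Au⁺, Hg²⁺ is the wrong way round — Hg²⁺ and Au⁺ share 78 electrons; the higher nuclear charge on Hg (Z=80) contracts it more, so Hg²⁺ < Au⁺. All other adjacent pairs agree with periodic trends, so Au⁺ is the misplaced ion.

Au⁺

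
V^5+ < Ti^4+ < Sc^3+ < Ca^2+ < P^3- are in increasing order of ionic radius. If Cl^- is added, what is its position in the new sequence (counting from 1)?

5

Each ion has 18 electrons. The ranking follows nuclear charge in reverse — greater Z gives a smaller radius. V^5+ (Z=23), Ti^4+ (Z=22), Sc^3+ (Z=21), Ca^2+ (Z=20), Cl^- (Z=17), P^3- (Z=15).
Merged order: V^5+ < Ti^4+ < Sc^3+ < Ca^2+ < Cl^- < P^3- — Cl^- is number 5.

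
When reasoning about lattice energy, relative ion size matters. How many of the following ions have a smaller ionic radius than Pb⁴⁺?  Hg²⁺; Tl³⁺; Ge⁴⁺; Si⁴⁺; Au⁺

2

Tabulating Z and e⁻: Si⁴⁺: 10 e⁻, Z=14, Ge⁴⁺: 28 e⁻, Z=32, Pb⁴⁺: 78 e⁻, Z=82, Tl³⁺: 78 e⁻, Z=81, Hg²⁺: 78 e⁻, Z=80, Au⁺: 78 e⁻, Z=79. Si⁴⁺ < Ge⁴⁺ (same group, period 3 vs 4); Ge⁴⁺ < Pb⁴⁺ (same group, period 4 vs 6); Pb⁴⁺ < Tl³⁺ (both 78 e⁻, Z=82>81); Tl³⁺ < Hg²⁺ (isoelectronic, higher Z=81 is smaller); Hg²⁺ < Au⁺ (both 78 e⁻, Z=80>79).
Relative to Pb⁴⁺, the ions that are smaller are Si⁴⁺, Ge⁴⁺. So 2 are smaller.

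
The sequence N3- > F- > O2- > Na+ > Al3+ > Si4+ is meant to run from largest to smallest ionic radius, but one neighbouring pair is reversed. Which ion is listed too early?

F-

Scanning neighbour by neighbour, only F-/O2- violates a trend: F- and O2- share 10 electrons; the higher nuclear charge on F (Z=9) contracts it more, so F- < O2-. That makes F- the one sitting a position early relative to where it belongs.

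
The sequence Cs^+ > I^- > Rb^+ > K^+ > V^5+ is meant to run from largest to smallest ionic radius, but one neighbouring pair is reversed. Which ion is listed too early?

Scanning neighbour by neighbour, only Cs^+/I^- violates a trend: Cs^+ and I^- share 54 electrons; the higher nuclear charge on Cs (Z=55) contracts it more, so Cs^+ < I^-. That makes Cs^+ the one sitting a position early relative to where it belongs.

Cs^+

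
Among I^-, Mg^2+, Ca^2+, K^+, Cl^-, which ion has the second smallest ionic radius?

Ca^2+

First list Z and electron count for each: Mg^2+: 10 e⁻, Z=12, Ca^2+: 18 e⁻, Z=20, K^+: 18 e⁻, Z=19, Cl^-: 18 e⁻, Z=17, I^-: 54 e⁻, Z=53. Mg^2+ < Ca^2+ (same group, 1 shell fewer); Ca^2+ < K^+ (isoelectronic, higher Z=20 is smaller); K^+ < Cl^- (isoelectronic, higher Z=19 is smaller); Cl^- < I^- (same group, 2 shells fewer).
So the order is Mg^2+ < Ca^2+ < K^+ < Cl^- < I^-; the 2nd-smallest ion is Ca^2+.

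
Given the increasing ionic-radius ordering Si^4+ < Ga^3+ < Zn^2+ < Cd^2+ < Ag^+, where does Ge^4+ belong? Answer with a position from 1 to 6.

Electron counts and nuclear charges: Si^4+ has 10 e⁻ (Z=14), Ge^4+ has 28 e⁻ (Z=32), Ga^3+ has 28 e⁻ (Z=31), Zn^2+ has 28 e⁻ (Z=30), Cd^2+ has 46 e⁻ (Z=48), Ag^+ has 46 e⁻ (Z=47). Si^4+ < Ge^4+ (same group, 1 shell fewer); Ge^4+ < Ga^3+ (isoelectronic, higher Z=32 is smaller); Ga^3+ < Zn^2+ (both 28 e⁻, Z=31>30); Zn^2+ < Cd^2+ (same group, 1 shell fewer); Cd^2+ < Ag^+ (isoelectronic, higher Z=48 is smaller).
Putting Ge^4+ in gives Si^4+ < Ge^4+ < Ga^3+ < Zn^2+ < Cd^2+ < Ag^+; it lands at slot 2.

2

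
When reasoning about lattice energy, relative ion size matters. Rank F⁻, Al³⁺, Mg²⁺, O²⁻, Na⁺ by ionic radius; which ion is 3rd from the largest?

Each ion has 10 electrons. The ranking follows nuclear charge in reverse — greater Z gives a smaller radius. Al³⁺ (Z=13), Mg²⁺ (Z=12), Na⁺ (Z=11), F⁻ (Z=9), O²⁻ (Z=8).
So the order is Al³⁺ < Mg²⁺ < Na⁺ < F⁻ < O²⁻; the 3rd-largest ion is Na⁺.

Na⁺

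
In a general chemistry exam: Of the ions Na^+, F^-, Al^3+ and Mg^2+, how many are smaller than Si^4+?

0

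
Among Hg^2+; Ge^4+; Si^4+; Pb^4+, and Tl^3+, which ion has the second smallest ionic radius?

Tabulating Z and e⁻: Si^4+ (Z=14, 10 e⁻), Ge^4+ (Z=32, 28 e⁻), Pb^4+ (Z=82, 78 e⁻), Tl^3+ (Z=81, 78 e⁻), Hg^2+ (Z=80, 78 e⁻). Si^4+ < Ge^4+ (same group, period 3 vs 4); Ge^4+ < Pb^4+ (same group, 2 shells fewer); Pb^4+ < Tl^3+ (isoelectronic, higher Z=82 is smaller); Tl^3+ < Hg^2+ (both 78 e⁻, Z=81>80).
Full ascending order: Si^4+ < Ge^4+ < Pb^4+ < Tl^3+ < Hg^2+. Counting from the smallest, position 2 is Ge^4+.

Ge^4+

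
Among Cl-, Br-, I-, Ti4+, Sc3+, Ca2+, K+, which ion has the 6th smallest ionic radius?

Br-

Tabulating Z and e⁻: Ti4+ has 18 e⁻ (Z=22), Sc3+ has 18 e⁻ (Z=21), Ca2+ has 18 e⁻ (Z=20), K+ has 18 e⁻ (Z=19), Cl- has 18 e⁻ (Z=17), Br- has 36 e⁻ (Z=35), I- has 54 e⁻ (Z=53). Ti4+ < Sc3+ (isoelectronic, higher Z=22 is smaller); Sc3+ < Ca2+ (isoelectronic, higher Z=21 is smaller); Ca2+ < K+ (both 18 e⁻, Z=20>19); K+ < Cl- (both 18 e⁻, Z=19>17); Cl- < Br- (same group, 1 shell fewer); Br- < I- (same group, period 4 vs 5).
So the order is Ti4+ < Sc3+ < Ca2+ < K+ < Cl- < Br- < I-; the 6th-smallest ion is Br-.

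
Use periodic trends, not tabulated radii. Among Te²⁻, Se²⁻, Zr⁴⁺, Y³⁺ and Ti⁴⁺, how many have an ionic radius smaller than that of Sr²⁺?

First list Z and electron count for each: Ti⁴⁺ has 18 e⁻ (Z=22), Zr⁴⁺ has 36 e⁻ (Z=40), Y³⁺ has 36 e⁻ (Z=39), Sr²⁺ has 36 e⁻ (Z=38), Se²⁻ has 36 e⁻ (Z=34), Te²⁻ has 54 e⁻ (Z=52). Ti⁴⁺ < Zr⁴⁺ (same group, 1 shell fewer); Zr⁴⁺ < Y³⁺ (isoelectronic, higher Z=40 is smaller); Y³⁺ < Sr²⁺ (both 36 e⁻, Z=39>38); Sr²⁺ < Se²⁻ (isoelectronic, higher Z=38 is smaller); Se²⁻ < Te²⁻ (same group, period 4 vs 5).
Placing each against Sr²⁺: smaller — Ti⁴⁺, Zr⁴⁺, Y³⁺; larger — Se²⁻, Te²⁻. So 3 are smaller.

3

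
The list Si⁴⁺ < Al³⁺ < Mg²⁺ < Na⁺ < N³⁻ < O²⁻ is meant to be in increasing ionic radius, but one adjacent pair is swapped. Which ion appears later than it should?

O²⁻

Scanning neighbour by neighbour, only N³⁻/O²⁻ violates a trend: O²⁻ and N³⁻ share 10 electrons; the higher nuclear charge on O (Z=8) contracts it more, so O²⁻ < N³⁻. That makes O²⁻ the one sitting a position late relative to where it belongs.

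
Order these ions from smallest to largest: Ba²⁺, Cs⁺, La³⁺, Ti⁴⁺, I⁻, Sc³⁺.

Work out protons and electrons: Ti⁴⁺ (Z=22, 18 e⁻), Sc³⁺ (Z=21, 18 e⁻), La³⁺ (Z=57, 54 e⁻), Ba²⁺ (Z=56, 54 e⁻), Cs⁺ (Z=55, 54 e⁻), I⁻ (Z=53, 54 e⁻). Ti⁴⁺ < Sc³⁺ (isoelectronic, higher Z=22 is smaller); Sc³⁺ < La³⁺ (same group, 2 shells fewer); La³⁺ < Ba²⁺ (both 54 e⁻, Z=57>56); Ba²⁺ < Cs⁺ (isoelectronic, higher Z=56 is smaller); Cs⁺ < I⁻ (both 54 e⁻, Z=55>53).

Ti⁴⁺ < Sc³⁺ < La³⁺ < Ba²⁺ < Cs⁺ < I⁻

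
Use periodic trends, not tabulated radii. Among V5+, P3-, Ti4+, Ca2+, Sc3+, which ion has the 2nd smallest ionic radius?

All of these have 18 electrons (isoelectronic). With the same electron cloud, the ion with the most protons pulls it in tightest. Nuclear charges: V5+ (Z=23), Ti4+ (Z=22), Sc3+ (Z=21), Ca2+ (Z=20), P3- (Z=15). Highest Z is smallest.
That gives V5+ < Ti4+ < Sc3+ < Ca2+ < P3-. From the smallest end, number 2 is Ti4+.

Ti4+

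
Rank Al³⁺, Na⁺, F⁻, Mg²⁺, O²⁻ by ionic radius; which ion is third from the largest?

Na⁺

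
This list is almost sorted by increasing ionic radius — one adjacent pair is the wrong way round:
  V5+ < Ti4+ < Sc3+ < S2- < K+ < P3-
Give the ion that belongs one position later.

S2-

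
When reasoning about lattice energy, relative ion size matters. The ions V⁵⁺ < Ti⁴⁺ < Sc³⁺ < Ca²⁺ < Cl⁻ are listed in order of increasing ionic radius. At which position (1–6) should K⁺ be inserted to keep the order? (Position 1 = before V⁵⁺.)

5

All of these have 18 electrons (isoelectronic). With the same electron cloud, the ion with the most protons pulls it in tightest. Nuclear charges: V⁵⁺ (Z=23), Ti⁴⁺ (Z=22), Sc³⁺ (Z=21), Ca²⁺ (Z=20), K⁺ (Z=19), Cl⁻ (Z=17). Highest Z is smallest.
Putting K⁺ in gives V⁵⁺ < Ti⁴⁺ < Sc³⁺ < Ca²⁺ < K⁺ < Cl⁻; it lands at slot 5.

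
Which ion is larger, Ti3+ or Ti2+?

Same element, different charge: the more highly charged cation has fewer electrons and a greater effective nuclear charge per electron, making Ti3+ the smallest.

Ti2+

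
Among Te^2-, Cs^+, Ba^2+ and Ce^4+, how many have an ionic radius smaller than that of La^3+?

1

These species are isoelectronic with 54 electrons. The only difference is the number of protons: Ce^4+ (Z=58), La^3+ (Z=57), Ba^2+ (Z=56), Cs^+ (Z=55), Te^2- (Z=52). The strongest nuclear pull (Ce^4+) gives the smallest ion.
Ordering all of them (including La^3+) by radius gives Ce^4+ < La^3+ < Ba^2+ < Cs^+ < Te^2-. Count: 1.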